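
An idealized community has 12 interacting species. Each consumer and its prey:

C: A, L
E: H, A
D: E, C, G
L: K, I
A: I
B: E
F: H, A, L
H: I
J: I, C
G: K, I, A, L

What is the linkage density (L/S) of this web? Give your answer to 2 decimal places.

There are L = 21 links among S = 12 species.
L/S = 21/12 = 1.7500 ≈ 1.75.

L/S = 1.75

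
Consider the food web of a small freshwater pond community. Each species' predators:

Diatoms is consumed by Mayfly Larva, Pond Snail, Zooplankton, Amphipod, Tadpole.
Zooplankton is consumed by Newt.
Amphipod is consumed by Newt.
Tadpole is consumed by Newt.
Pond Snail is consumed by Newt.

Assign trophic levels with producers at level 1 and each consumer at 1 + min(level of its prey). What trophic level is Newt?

Diatoms is a producer → level 1.
Zooplankton eats Diatoms → level 2.
Newt eats Zooplankton → level 3.
No prey of Newt is below level 2, so 3 is the minimum.

Trophic level 3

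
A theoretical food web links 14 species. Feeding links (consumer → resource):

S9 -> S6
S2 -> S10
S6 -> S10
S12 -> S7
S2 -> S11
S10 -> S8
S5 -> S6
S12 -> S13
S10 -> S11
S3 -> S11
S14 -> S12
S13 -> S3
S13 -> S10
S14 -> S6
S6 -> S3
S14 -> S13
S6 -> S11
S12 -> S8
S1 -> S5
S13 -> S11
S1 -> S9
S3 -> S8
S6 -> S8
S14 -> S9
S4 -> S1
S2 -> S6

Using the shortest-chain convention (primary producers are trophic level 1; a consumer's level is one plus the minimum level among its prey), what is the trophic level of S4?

Trophic level 5

S11 is a producer → level 1.
S6 eats S11 → level 2.
S5 eats S6 → level 3.
S1 eats S5 → level 4.
S4 eats S1 → level 5.
No prey of S4 is below level 4, so 5 is the minimum.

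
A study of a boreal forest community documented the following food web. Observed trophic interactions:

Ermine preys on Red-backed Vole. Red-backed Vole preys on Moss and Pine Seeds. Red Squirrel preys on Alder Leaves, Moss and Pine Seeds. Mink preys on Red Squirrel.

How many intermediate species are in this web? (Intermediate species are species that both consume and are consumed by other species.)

Intermediate species (has both prey and predators): Red-backed Vole, Red Squirrel.
Count: 2.

2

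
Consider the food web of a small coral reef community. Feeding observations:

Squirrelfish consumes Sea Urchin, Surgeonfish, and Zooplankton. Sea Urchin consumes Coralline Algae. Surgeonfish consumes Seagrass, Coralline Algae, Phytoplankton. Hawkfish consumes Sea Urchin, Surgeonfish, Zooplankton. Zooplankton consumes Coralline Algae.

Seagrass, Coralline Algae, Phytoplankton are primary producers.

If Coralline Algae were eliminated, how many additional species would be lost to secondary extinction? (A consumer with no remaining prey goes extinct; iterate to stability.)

Remove Coralline Algae.
Round 1: Sea Urchin (all prey gone), Zooplankton (all prey gone) → extinct.
No further losses. Total secondary extinctions: 2.

2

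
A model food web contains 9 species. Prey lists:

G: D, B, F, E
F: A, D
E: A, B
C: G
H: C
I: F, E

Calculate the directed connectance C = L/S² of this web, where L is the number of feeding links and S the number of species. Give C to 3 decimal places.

C = 0.148

The web has S = 9 species and L = 12 feeding links.
C = L / S² = 12 / 81 = 0.1481 ≈ 0.148.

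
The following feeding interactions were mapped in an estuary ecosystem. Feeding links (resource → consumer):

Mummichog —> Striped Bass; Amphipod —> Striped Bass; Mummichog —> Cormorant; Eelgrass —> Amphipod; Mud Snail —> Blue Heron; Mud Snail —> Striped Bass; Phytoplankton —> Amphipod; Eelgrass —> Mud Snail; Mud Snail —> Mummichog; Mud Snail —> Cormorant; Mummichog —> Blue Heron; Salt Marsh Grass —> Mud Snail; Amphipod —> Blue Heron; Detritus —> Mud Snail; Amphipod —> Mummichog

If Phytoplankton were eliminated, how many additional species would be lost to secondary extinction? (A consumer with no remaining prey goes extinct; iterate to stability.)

Remove Phytoplankton.
Every predator of it retains at least one other prey: Amphipod still has Eelgrass.
No consumer loses all prey, so no secondary extinctions occur.

0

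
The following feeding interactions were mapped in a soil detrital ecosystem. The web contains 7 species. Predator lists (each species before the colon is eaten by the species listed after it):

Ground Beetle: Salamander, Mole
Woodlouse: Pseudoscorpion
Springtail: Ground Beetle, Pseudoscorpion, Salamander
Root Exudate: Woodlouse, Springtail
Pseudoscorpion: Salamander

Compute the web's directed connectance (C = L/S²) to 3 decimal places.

The web has S = 7 species and L = 9 feeding links.
C = L / S² = 9 / 49 = 0.1837 ≈ 0.184.

C = 0.184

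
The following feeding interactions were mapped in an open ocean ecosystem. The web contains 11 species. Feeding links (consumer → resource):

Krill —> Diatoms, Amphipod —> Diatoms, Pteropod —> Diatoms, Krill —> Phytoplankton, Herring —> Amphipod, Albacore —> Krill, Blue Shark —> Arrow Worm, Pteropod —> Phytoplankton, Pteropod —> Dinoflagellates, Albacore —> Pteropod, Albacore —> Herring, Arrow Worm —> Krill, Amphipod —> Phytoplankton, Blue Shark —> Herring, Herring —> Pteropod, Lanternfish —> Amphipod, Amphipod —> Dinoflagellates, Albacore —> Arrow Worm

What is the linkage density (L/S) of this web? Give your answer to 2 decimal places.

There are L = 18 links among S = 11 species.
L/S = 18/11 = 1.6364 ≈ 1.64.

L/S = 1.64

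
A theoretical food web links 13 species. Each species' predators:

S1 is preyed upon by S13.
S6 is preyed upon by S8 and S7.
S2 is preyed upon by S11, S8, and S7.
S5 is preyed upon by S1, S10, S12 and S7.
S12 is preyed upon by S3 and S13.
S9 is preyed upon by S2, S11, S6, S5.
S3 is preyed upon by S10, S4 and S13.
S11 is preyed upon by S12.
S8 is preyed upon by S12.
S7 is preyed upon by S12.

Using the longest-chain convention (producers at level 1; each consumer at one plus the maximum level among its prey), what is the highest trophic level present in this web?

6

Producers (level 1): S9.
S9 → S2 → S11 → S12 → S3 → S4 gives S4 level 6.
No species has a prey at level 6, so no species reaches level 7.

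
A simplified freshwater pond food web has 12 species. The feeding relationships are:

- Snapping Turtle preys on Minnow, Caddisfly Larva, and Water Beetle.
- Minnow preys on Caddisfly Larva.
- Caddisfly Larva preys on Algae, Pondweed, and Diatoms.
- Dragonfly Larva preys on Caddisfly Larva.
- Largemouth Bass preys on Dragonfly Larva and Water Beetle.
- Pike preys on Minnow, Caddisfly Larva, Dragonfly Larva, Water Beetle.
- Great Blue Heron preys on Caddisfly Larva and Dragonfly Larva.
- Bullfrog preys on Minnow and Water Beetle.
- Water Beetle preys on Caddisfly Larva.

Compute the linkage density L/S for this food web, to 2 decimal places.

There are L = 19 links among S = 12 species.
L/S = 19/12 = 1.5833 ≈ 1.58.

L/S = 1.58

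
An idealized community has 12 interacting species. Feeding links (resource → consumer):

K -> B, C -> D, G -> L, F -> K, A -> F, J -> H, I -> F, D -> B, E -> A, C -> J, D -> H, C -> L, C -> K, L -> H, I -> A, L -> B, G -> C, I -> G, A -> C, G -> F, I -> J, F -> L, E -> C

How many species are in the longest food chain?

One longest chain: I → G → C → J → H.
It has 5 species and 4 links.

5 species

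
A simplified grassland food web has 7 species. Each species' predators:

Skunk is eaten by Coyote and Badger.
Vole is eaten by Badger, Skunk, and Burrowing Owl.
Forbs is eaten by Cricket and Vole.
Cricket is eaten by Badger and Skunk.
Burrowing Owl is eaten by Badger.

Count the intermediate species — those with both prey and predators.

Intermediate species (has both prey and predators): Cricket, Vole, Burrowing Owl, Skunk.
Count: 4.

4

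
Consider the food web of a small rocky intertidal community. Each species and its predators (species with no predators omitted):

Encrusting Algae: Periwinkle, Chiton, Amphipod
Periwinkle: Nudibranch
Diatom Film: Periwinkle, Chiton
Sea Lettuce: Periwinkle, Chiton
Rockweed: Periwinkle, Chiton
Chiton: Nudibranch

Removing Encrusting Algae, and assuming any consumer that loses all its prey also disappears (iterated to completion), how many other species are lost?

Remove Encrusting Algae.
Round 1: Amphipod (all prey gone) → extinct.
No further losses. Total secondary extinctions: 1.

1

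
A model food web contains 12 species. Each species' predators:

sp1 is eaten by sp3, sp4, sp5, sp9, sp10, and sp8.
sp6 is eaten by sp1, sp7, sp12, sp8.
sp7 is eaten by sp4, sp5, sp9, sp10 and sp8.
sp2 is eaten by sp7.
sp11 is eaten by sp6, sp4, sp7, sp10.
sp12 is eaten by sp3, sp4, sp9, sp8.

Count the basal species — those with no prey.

2

Basal species (no prey listed): sp11, sp2.
Count: 2.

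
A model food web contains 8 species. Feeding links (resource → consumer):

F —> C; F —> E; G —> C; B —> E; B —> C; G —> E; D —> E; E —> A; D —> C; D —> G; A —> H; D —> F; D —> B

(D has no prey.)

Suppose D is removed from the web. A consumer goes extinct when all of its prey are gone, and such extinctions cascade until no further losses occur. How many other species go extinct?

Remove D.
Round 1: F (all prey gone), B (all prey gone), G (all prey gone) → extinct.
Round 2: E (all prey gone), C (all prey gone) → extinct.
Round 3: A (all prey gone) → extinct.
Round 4: H (all prey gone) → extinct.
No further losses. Total secondary extinctions: 7.

7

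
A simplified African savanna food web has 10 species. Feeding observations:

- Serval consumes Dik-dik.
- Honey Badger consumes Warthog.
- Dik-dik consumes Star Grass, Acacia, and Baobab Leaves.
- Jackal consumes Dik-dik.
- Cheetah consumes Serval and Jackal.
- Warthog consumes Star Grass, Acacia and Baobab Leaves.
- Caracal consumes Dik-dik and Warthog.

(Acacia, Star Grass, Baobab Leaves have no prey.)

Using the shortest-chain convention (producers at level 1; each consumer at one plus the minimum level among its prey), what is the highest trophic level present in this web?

Producers (level 1): Acacia, Star Grass, Baobab Leaves.
Following each consumer down to its lowest-level prey: Acacia → Dik-dik → Serval → Cheetah (levels 1 through 4).
All prey of Cheetah (Serval 3, Jackal 3) are at level 3 or above, so Cheetah is at level 1 + 3 = 4.
Every consumer has at least one prey at level 3 or below, so none exceeds level 4.

4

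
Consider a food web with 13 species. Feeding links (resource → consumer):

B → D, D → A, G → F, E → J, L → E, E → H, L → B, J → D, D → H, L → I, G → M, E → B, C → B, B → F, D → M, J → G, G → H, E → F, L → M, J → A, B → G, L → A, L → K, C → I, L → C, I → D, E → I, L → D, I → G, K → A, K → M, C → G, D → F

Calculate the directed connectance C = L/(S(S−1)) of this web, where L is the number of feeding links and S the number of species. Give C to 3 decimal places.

C = 0.212

The web has S = 13 species and L = 33 feeding links.
C = L / (S(S−1)) = 33 / 156 = 0.2115 ≈ 0.212.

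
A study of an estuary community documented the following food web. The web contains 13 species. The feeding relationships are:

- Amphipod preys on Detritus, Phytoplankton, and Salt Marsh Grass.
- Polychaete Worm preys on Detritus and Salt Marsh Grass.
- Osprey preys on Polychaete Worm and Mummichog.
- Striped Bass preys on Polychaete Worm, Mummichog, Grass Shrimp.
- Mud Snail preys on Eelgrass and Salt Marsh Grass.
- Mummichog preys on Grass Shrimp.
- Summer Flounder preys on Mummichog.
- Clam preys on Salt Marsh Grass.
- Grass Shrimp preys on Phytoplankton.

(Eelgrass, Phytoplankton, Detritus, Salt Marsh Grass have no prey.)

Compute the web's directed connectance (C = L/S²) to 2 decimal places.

The web has S = 13 species and L = 16 feeding links.
C = L / S² = 16 / 169 = 0.0947 ≈ 0.09.

C = 0.09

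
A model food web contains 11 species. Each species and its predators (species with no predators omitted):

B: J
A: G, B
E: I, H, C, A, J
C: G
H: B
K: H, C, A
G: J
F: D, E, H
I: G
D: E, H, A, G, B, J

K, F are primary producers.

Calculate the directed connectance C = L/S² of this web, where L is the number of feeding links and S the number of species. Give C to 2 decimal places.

The web has S = 11 species and L = 24 feeding links.
C = L / S² = 24 / 121 = 0.1983 ≈ 0.20.

C = 0.20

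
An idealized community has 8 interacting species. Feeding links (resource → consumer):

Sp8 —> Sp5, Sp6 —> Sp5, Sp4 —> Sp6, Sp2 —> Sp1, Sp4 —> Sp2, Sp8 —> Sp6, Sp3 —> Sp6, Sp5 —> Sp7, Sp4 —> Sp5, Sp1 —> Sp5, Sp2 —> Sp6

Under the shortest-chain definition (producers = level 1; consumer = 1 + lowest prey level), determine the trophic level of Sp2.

Sp4 is a producer → level 1.
Sp2 eats Sp4 → level 2.

Trophic level 2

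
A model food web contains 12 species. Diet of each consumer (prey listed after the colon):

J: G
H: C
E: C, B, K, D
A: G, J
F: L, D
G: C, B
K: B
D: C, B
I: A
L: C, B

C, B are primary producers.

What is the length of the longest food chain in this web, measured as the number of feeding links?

4 links

One longest chain: C → G → J → A → I.
It has 5 species and 4 links.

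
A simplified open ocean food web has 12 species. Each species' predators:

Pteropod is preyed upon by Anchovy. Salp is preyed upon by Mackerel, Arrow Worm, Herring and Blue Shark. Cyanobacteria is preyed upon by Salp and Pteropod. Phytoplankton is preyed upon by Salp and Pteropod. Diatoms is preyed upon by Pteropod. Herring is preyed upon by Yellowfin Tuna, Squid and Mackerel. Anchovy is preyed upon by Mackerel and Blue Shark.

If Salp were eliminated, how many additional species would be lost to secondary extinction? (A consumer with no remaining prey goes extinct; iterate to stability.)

Remove Salp.
Round 1: Arrow Worm (all prey gone), Herring (all prey gone) → extinct.
Round 2: Yellowfin Tuna (all prey gone), Squid (all prey gone) → extinct.
No further losses. Total secondary extinctions: 4.

4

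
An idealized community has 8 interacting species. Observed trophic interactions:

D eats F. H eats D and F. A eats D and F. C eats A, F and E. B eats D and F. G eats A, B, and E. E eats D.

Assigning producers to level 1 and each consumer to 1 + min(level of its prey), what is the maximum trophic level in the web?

3

Producers (level 1): F.
Following each consumer down to its lowest-level prey: F → A → G (levels 1 through 3).
All prey of G (A 2, B 2, E 3) are at level 2 or above, so G is at level 1 + 2 = 3.
Every consumer has at least one prey at level 2 or below, so none exceeds level 3.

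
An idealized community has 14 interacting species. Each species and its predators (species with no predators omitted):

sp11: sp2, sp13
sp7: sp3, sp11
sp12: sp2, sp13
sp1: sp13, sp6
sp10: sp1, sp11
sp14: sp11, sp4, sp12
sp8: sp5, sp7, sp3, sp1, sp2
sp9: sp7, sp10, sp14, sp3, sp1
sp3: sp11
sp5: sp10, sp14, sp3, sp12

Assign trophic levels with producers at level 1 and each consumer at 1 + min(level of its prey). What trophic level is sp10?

Trophic level 2

sp9 is a producer → level 1.
sp10 eats sp9 → level 2.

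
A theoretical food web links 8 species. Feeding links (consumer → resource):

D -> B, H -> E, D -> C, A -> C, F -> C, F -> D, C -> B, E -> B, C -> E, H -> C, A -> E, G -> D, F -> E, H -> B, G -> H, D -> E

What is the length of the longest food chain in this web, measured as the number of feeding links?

4 links

One longest chain: B → E → C → H → G.
It has 5 species and 4 links.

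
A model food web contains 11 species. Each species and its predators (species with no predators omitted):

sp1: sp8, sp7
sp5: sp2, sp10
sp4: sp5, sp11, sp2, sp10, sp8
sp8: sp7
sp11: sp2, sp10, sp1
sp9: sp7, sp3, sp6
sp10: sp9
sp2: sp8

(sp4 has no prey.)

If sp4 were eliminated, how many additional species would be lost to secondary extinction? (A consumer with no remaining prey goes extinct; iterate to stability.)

10

Remove sp4.
Round 1: sp5 (all prey gone), sp11 (all prey gone) → extinct.
Round 2: sp2 (all prey gone), sp10 (all prey gone), sp1 (all prey gone) → extinct.
Round 3: sp9 (all prey gone), sp8 (all prey gone) → extinct.
Round 4: sp7 (all prey gone), sp3 (all prey gone), sp6 (all prey gone) → extinct.
No further losses. Total secondary extinctions: 10.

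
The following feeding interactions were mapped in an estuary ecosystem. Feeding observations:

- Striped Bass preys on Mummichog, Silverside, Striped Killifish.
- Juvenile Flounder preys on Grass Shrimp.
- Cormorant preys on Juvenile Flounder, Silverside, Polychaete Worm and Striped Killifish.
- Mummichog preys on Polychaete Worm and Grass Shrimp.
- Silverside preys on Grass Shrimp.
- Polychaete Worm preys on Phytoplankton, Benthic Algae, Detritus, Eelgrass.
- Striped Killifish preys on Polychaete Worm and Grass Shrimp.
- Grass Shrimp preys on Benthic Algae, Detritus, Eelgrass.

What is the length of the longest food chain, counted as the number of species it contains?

One longest chain: Benthic Algae → Grass Shrimp → Silverside → Striped Bass.
It has 4 species and 3 links.

4 species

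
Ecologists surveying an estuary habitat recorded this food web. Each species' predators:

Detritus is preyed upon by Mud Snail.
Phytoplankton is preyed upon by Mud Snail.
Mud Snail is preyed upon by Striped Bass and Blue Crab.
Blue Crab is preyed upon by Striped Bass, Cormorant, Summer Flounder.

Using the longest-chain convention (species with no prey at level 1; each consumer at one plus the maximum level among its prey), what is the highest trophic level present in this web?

4

Basal resources (level 1): Phytoplankton, Detritus.
Phytoplankton → Mud Snail → Blue Crab → Striped Bass gives Striped Bass level 4.
No species has a prey at level 4, so no species reaches level 5.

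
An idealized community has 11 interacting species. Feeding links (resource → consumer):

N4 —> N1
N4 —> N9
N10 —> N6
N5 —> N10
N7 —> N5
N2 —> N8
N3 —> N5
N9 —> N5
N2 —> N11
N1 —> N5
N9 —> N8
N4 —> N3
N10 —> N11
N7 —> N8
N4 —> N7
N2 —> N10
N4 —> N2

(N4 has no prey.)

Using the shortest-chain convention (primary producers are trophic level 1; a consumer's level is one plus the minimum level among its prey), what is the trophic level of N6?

N4 is a producer → level 1.
N2 eats N4 → level 2.
N10 eats N2 → level 3.
N6 eats N10 → level 4.
No prey of N6 is below level 3, so 4 is the minimum.

Trophic level 4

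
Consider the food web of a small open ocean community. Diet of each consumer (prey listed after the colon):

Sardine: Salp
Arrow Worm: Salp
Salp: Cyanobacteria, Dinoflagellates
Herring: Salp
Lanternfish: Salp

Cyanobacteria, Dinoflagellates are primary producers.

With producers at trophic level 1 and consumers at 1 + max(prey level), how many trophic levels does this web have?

3

Producers (level 1): Cyanobacteria, Dinoflagellates.
Cyanobacteria → Salp → Sardine gives Sardine level 3.
No species has a prey at level 3, so no species reaches level 4.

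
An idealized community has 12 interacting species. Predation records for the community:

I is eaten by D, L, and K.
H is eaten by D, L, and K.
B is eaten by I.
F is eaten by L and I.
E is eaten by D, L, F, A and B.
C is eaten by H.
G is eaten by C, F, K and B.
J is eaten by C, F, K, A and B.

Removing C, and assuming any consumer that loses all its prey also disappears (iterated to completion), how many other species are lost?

1

Remove C.
Round 1: H (all prey gone) → extinct.
No further losses. Total secondary extinctions: 1.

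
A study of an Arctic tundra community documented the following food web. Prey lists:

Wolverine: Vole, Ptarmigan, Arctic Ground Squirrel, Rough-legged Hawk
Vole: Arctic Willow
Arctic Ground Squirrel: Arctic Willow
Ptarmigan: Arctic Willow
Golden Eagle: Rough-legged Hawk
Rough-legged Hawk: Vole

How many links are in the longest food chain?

One longest chain: Arctic Willow → Vole → Rough-legged Hawk → Golden Eagle.
It has 4 species and 3 links.

3 links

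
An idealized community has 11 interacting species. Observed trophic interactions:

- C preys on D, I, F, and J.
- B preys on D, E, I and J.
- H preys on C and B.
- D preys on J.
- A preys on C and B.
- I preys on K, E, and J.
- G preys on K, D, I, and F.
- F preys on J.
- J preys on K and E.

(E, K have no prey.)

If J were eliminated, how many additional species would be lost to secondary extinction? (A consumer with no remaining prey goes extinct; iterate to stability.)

2

Remove J.
Round 1: F (all prey gone), D (all prey gone) → extinct.
No further losses. Total secondary extinctions: 2.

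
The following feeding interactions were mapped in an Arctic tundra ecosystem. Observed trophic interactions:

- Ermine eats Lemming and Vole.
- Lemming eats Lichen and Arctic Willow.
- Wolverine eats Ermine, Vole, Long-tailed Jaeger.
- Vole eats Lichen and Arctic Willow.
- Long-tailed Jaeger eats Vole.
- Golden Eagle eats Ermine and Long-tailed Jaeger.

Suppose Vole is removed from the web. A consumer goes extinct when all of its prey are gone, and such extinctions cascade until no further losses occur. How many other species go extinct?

1

Remove Vole.
Round 1: Long-tailed Jaeger (all prey gone) → extinct.
No further losses. Total secondary extinctions: 1.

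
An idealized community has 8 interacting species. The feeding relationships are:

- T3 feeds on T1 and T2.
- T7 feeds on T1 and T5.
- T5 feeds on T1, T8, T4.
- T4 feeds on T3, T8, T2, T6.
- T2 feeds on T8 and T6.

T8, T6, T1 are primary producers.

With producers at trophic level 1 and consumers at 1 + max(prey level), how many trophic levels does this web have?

6

Producers (level 1): T8, T6, T1.
T8 → T2 → T3 → T4 → T5 → T7 gives T7 level 6.
No species has a prey at level 6, so no species reaches level 7.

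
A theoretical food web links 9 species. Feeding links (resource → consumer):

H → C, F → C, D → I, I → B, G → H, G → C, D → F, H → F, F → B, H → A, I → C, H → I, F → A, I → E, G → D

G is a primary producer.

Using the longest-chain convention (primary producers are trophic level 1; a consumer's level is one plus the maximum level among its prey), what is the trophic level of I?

G is a producer → level 1.
D eats G → level 2.
I eats D (level 2); other prey at levels: H 2 → level 3.

Trophic level 3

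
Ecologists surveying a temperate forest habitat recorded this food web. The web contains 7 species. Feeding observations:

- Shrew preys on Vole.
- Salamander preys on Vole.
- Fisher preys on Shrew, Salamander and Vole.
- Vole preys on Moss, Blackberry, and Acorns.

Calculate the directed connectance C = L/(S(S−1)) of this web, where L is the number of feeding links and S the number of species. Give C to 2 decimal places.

The web has S = 7 species and L = 8 feeding links.
C = L / (S(S−1)) = 8 / 42 = 0.1905 ≈ 0.19.

C = 0.19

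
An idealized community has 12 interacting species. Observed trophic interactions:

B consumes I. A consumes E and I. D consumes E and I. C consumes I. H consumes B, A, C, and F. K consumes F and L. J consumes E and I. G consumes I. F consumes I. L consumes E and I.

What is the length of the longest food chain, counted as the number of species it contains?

One longest chain: E → A → H.
It has 3 species and 2 links.

3 species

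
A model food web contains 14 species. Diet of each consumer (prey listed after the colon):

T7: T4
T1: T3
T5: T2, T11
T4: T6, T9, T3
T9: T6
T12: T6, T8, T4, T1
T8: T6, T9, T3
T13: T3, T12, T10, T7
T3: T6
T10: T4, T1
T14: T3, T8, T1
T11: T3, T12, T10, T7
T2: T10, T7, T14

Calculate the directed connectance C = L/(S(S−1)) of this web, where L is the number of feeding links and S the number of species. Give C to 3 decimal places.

The web has S = 14 species and L = 32 feeding links.
C = L / (S(S−1)) = 32 / 182 = 0.1758 ≈ 0.176.

C = 0.176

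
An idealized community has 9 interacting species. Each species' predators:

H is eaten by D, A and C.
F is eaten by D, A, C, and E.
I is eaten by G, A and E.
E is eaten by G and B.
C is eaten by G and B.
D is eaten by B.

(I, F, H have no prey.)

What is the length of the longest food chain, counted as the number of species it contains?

3 species

One longest chain: I → E → G.
It has 3 species and 2 links.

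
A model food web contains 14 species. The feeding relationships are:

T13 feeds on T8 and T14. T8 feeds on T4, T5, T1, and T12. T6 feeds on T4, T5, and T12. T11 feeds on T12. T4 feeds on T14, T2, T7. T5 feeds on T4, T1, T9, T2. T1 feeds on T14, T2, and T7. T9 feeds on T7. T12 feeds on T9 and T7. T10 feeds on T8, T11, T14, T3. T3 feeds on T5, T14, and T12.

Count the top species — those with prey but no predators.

Top species (has prey, but nothing eats it): T6, T10, T13.
Count: 3.

3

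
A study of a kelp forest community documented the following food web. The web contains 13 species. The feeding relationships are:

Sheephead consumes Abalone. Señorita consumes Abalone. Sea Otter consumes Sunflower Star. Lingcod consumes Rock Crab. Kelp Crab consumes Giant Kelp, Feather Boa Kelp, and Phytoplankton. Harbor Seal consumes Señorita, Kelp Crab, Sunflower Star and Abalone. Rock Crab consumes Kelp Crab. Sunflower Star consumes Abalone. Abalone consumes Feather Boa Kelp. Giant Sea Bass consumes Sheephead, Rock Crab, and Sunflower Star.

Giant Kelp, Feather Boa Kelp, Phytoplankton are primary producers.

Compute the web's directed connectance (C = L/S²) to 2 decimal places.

The web has S = 13 species and L = 17 feeding links.
C = L / S² = 17 / 169 = 0.1006 ≈ 0.10.

C = 0.10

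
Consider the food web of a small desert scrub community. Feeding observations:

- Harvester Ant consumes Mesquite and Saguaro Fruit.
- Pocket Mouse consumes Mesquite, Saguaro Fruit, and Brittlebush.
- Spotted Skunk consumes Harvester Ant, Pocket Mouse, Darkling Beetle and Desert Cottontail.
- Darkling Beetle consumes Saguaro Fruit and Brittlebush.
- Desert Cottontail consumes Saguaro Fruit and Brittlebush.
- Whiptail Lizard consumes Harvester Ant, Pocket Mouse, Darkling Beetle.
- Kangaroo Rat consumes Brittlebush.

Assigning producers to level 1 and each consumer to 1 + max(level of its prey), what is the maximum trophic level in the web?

3

Producers (level 1): Saguaro Fruit, Brittlebush, Mesquite.
Saguaro Fruit → Darkling Beetle → Spotted Skunk gives Spotted Skunk level 3.
No species has a prey at level 3, so no species reaches level 4.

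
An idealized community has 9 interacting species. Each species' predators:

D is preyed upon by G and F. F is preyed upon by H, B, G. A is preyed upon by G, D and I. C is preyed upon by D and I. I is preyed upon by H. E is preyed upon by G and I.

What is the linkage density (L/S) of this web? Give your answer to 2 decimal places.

L/S = 1.44

There are L = 13 links among S = 9 species.
L/S = 13/9 = 1.4444 ≈ 1.44.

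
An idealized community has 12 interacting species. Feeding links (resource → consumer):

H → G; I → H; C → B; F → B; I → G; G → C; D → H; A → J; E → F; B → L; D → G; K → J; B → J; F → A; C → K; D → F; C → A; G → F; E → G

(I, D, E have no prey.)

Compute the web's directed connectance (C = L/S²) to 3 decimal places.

The web has S = 12 species and L = 19 feeding links.
C = L / S² = 19 / 144 = 0.1319 ≈ 0.132.

C = 0.132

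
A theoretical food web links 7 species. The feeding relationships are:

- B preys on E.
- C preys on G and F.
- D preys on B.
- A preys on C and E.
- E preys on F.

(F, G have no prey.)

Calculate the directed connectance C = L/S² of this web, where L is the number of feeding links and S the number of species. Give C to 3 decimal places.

The web has S = 7 species and L = 7 feeding links.
C = L / S² = 7 / 49 = 0.1429 ≈ 0.143.

C = 0.143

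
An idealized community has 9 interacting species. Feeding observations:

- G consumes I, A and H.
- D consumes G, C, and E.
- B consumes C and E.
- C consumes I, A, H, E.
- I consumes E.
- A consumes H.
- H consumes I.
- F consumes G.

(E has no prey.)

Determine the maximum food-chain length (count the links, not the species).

One longest chain: E → I → H → A → G → D.
It has 6 species and 5 links.

5 links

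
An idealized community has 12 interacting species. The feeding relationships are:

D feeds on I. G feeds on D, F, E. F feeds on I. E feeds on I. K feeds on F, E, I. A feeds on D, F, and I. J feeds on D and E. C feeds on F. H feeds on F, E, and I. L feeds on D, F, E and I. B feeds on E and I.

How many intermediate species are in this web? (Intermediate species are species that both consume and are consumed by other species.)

Intermediate species (has both prey and predators): D, E, F.
Count: 3.

3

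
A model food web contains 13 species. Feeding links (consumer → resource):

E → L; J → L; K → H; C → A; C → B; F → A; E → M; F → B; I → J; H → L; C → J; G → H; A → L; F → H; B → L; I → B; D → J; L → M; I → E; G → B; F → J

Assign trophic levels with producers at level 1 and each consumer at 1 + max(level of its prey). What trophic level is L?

M is a producer → level 1.
L eats M → level 2.

Trophic level 2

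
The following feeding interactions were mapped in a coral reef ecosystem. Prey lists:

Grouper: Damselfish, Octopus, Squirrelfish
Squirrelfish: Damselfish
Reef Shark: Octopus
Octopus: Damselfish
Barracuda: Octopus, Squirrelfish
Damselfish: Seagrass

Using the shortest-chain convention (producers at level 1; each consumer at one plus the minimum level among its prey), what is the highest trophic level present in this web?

Producers (level 1): Seagrass.
Following each consumer down to its lowest-level prey: Seagrass → Damselfish → Octopus → Reef Shark (levels 1 through 4).
All prey of Reef Shark (Octopus 3) are at level 3 or above, so Reef Shark is at level 1 + 3 = 4.
Every consumer has at least one prey at level 3 or below, so none exceeds level 4.

4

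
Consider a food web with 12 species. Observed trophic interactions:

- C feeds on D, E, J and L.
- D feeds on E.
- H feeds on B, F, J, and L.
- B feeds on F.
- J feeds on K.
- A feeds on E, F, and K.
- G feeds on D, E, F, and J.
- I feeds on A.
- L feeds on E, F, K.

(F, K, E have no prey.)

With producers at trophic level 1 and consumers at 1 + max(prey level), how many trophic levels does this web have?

3

Producers (level 1): F, K, E.
K → J → H gives H level 3.
No species has a prey at level 3, so no species reaches level 4.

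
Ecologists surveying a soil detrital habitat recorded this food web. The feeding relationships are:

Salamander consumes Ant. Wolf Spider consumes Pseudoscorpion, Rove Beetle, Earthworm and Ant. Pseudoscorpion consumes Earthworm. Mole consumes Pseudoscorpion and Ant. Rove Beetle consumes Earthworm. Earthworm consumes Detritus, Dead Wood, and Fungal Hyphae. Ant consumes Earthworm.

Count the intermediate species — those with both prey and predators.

4

Intermediate species (has both prey and predators): Earthworm, Rove Beetle, Ant, Pseudoscorpion.
Count: 4.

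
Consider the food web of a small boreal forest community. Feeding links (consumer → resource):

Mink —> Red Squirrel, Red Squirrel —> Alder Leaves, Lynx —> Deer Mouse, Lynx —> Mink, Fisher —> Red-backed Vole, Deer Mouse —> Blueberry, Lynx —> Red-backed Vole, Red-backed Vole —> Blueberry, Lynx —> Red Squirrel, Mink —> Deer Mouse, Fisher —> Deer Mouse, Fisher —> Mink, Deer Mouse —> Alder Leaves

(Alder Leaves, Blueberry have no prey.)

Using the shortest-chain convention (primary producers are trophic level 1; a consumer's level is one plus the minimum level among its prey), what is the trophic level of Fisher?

Alder Leaves is a producer → level 1.
Deer Mouse eats Alder Leaves → level 2.
Fisher eats Deer Mouse → level 3.
No prey of Fisher is below level 2, so 3 is the minimum.

Trophic level 3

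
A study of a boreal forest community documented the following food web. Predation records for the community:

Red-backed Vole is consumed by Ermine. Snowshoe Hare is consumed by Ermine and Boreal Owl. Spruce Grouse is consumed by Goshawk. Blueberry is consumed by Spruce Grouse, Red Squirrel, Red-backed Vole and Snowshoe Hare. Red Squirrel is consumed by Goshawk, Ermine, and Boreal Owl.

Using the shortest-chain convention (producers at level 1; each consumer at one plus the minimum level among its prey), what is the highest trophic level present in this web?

3

Producers (level 1): Blueberry.
Following each consumer down to its lowest-level prey: Blueberry → Spruce Grouse → Goshawk (levels 1 through 3).
All prey of Goshawk (Spruce Grouse 2, Red Squirrel 2) are at level 2 or above, so Goshawk is at level 1 + 2 = 3.
Every consumer has at least one prey at level 2 or below, so none exceeds level 3.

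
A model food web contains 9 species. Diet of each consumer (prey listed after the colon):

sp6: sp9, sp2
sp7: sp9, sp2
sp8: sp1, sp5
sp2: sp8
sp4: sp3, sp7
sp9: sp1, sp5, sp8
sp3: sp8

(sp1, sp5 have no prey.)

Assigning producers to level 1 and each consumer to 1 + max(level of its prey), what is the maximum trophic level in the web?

Producers (level 1): sp1, sp5.
sp1 → sp8 → sp9 → sp7 → sp4 gives sp4 level 5.
No species has a prey at level 5, so no species reaches level 6.

5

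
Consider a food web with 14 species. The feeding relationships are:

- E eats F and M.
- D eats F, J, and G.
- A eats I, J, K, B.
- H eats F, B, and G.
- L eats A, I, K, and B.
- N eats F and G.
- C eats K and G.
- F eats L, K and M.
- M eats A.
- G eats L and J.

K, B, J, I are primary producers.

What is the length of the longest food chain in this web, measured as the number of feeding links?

4 links

One longest chain: K → A → M → F → E.
It has 5 species and 4 links.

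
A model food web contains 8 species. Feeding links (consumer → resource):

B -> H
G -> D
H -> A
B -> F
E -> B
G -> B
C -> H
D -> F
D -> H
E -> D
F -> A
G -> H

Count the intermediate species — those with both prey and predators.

4

Intermediate species (has both prey and predators): H, F, B, D.
Count: 4.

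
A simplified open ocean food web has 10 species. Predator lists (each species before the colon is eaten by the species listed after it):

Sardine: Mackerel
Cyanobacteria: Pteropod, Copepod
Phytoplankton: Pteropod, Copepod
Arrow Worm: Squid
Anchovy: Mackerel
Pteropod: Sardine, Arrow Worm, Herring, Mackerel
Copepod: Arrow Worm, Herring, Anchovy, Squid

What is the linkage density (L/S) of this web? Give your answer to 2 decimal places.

L/S = 1.50

There are L = 15 links among S = 10 species.
L/S = 15/10 = 1.5000 ≈ 1.50.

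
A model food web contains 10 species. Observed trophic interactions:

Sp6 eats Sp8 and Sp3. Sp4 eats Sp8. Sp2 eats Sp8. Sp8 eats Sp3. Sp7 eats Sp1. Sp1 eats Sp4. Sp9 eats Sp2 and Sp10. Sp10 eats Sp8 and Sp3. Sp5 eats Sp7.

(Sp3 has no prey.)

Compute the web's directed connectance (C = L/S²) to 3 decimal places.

C = 0.120

The web has S = 10 species and L = 12 feeding links.
C = L / S² = 12 / 100 = 0.1200 ≈ 0.120.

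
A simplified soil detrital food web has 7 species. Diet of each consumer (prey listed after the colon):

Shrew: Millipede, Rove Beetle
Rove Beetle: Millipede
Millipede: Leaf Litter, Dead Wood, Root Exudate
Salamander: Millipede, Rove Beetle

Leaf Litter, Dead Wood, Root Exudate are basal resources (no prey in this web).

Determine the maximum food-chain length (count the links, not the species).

3 links

One longest chain: Leaf Litter → Millipede → Rove Beetle → Shrew.
It has 4 species and 3 links.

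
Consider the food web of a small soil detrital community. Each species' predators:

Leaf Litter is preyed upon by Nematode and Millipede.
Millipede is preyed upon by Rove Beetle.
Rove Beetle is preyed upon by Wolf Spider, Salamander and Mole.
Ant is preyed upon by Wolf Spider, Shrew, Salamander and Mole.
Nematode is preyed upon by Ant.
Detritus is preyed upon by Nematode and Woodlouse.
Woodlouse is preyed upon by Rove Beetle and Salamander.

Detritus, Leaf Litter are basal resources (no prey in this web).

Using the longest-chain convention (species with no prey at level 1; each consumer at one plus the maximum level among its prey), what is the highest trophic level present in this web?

4

Basal resources (level 1): Detritus, Leaf Litter.
Detritus → Nematode → Ant → Mole gives Mole level 4.
No species has a prey at level 4, so no species reaches level 5.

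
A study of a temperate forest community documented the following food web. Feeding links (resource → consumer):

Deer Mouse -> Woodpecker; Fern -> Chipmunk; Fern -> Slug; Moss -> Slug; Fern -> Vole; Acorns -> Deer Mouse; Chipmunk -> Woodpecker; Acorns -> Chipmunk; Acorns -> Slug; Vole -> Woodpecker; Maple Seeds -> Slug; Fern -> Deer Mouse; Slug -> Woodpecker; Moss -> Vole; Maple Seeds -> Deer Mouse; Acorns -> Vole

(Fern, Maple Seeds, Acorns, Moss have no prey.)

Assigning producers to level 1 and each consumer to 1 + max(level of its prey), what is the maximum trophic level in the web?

3

Producers (level 1): Fern, Maple Seeds, Acorns, Moss.
Fern → Deer Mouse → Woodpecker gives Woodpecker level 3.
No species has a prey at level 3, so no species reaches level 4.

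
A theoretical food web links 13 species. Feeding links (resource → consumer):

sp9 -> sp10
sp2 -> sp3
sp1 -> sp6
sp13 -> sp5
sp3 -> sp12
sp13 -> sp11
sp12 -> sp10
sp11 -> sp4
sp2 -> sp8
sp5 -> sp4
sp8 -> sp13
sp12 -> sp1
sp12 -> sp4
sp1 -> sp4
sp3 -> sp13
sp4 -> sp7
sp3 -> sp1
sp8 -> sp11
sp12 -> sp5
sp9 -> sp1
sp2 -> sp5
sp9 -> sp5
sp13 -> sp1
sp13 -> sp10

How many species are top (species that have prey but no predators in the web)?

3

Top species (has prey, but nothing eats it): sp10, sp6, sp7.
Count: 3.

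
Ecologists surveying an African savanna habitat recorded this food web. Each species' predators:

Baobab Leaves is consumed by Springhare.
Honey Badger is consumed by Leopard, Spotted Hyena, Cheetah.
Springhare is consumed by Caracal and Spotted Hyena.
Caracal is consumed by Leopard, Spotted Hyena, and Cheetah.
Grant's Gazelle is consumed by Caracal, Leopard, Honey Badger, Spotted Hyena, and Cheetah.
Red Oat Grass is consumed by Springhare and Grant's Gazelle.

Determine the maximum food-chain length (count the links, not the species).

One longest chain: Red Oat Grass → Grant's Gazelle → Honey Badger → Cheetah.
It has 4 species and 3 links.

3 links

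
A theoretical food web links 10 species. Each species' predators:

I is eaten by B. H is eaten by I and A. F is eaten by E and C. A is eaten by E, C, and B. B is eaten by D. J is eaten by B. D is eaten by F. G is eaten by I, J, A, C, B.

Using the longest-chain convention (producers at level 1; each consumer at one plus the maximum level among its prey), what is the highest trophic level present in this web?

6

Producers (level 1): G, H.
G → I → B → D → F → E gives E level 6.
No species has a prey at level 6, so no species reaches level 7.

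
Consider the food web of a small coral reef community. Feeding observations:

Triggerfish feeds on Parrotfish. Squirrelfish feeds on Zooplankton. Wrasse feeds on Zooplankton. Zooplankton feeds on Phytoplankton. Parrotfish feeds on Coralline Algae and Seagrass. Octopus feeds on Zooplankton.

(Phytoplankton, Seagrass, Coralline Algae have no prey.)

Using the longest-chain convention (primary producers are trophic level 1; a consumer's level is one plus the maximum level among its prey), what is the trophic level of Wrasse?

Trophic level 3

Phytoplankton is a producer → level 1.
Zooplankton eats Phytoplankton → level 2.
Wrasse eats Zooplankton → level 3.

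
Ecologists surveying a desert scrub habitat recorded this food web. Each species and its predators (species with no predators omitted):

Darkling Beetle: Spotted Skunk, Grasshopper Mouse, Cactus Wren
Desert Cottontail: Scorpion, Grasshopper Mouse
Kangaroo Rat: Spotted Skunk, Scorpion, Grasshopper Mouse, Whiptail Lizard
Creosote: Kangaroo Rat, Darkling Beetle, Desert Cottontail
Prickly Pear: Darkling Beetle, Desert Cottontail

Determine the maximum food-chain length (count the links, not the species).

One longest chain: Creosote → Kangaroo Rat → Spotted Skunk.
It has 3 species and 2 links.

2 links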